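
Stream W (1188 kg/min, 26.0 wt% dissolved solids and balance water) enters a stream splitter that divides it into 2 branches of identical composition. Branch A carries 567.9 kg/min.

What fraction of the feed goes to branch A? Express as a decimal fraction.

0.478

Fraction to A = 567.9/1188 = 0.4780.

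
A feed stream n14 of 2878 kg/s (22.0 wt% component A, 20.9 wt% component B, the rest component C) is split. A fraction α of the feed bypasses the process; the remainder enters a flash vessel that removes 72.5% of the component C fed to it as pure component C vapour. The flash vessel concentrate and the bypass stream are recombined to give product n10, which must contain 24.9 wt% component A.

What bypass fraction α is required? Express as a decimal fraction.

All 2878×0.220 = 633.16 kg/s of component A reaches n10, so n10 = 633.16/0.249 = 2542.8 kg/s and vapour = 335.19 kg/s.
The evaporator receives (1−α)·2878 of feed at 0.571 component C and removes 0.725 of that component C:
0.725×0.571×(1−α)×2878 = 335.19
(1−α) = 335.19/1191.4 = 0.2813;  α = 0.7187.

0.719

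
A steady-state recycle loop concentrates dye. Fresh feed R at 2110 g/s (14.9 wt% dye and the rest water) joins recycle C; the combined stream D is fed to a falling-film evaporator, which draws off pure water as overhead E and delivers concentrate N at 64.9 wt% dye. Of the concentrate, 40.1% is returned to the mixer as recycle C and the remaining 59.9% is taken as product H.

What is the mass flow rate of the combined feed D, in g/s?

Overall dye balance (none leaves overhead): dye in fresh feed = dye in product, i.e. 2110×0.149 = (1−0.401)·N·0.649.
N = 314.39/(0.649×0.599) = 808.72 g/s.
Recycle C = 0.401×808.72 = 324.3 g/s.
Combined feed D = 2110 + 324.3 = 2434.3 g/s.

2434 g/s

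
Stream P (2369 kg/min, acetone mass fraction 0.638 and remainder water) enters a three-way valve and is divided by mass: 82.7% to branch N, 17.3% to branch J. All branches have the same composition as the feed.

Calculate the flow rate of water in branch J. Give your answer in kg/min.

148.4 kg/min

Branch J total = 0.173×2369 = 409.84 kg/min.
water in J = 0.362×409.84 = 148.36 kg/min.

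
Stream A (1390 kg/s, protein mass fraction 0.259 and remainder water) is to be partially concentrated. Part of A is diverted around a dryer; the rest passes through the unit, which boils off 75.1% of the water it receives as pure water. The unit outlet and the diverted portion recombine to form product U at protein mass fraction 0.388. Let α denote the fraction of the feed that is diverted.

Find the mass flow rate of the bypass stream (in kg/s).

559.5 kg/s

All 1390×0.259 = 360.01 kg/s of protein reaches U, so U = 360.01/0.388 = 927.86 kg/s and vapour = 462.14 kg/s.
The evaporator receives (1−α)·1390 of feed at 0.741 water and removes 0.751 of that water:
0.751×0.741×(1−α)×1390 = 462.14
(1−α) = 462.14/773.52 = 0.5974;  α = 0.4026.
Bypass flow = 0.4026×1390 = 559.55 kg/s.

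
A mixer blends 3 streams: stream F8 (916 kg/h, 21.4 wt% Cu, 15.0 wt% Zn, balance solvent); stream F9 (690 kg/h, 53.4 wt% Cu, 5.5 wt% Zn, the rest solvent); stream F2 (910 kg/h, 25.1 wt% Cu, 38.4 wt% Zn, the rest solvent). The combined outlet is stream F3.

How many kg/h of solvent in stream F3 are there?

1198 kg/h

solvent out = solvent in = 916×0.636 + 690×0.411 + 910×0.365 = 1198.3 kg/h.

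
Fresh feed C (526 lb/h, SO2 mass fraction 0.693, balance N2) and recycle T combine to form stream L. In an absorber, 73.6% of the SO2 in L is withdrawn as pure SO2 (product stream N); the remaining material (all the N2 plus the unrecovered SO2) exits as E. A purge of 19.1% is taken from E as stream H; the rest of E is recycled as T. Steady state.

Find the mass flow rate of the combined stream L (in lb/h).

1309 lb/h

N2 enters only via C and leaves only via the purge: 526×0.307 = 0.191×(N2 in E), and the absorber passes all N2, so N2 in L = N2 in E = 845.46 lb/h.
SO2 in L: m_A = 526×0.693 + (1−0.191)·(1−0.736)·m_A, so m_A = 364.52/0.7864 = 463.51 lb/h.
L = 463.51 + 845.46 = 1309 lb/h.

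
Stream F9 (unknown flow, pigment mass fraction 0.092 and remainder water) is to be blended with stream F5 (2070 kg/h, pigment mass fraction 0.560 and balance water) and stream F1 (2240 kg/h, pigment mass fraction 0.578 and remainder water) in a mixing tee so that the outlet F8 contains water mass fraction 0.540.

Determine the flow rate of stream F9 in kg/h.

Let F9 be the unknown flow. Total out = 4310 + F9.
water balance: 1856.1 + 0.908·F9 = 0.540·(4310 + F9)
(0.908 − 0.540)·F9 = 0.540×4310 − 1856.1 = 471.32
F9 = 471.32 / 0.368 = 1280.8 kg/h

1281 kg/h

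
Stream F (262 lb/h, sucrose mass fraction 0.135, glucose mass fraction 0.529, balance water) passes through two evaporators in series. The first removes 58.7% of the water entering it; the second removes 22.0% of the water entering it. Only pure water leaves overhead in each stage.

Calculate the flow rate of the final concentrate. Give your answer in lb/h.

water in feed = 262×0.336 = 88.032 lb/h.
After stage 1: water left = (1−0.587)×88.032 = 36.357; stream total = 210.33 lb/h.
After stage 2: water left = (1−0.220)×36.357 = 28.359; final concentrate = 202.33 lb/h.

202.3 lb/h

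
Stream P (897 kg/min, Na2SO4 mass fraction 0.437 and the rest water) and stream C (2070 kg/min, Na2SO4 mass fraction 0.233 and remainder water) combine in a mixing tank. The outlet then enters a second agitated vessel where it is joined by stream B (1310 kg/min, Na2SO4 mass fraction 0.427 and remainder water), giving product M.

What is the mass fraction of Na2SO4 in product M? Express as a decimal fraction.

0.335

Overall, product flow = 4277 kg/min.
Na2SO4 in = 897×0.437 + 2070×0.233 + 1310×0.427 = 1433.7 kg/min.
Na2SO4 fraction in M = 0.335.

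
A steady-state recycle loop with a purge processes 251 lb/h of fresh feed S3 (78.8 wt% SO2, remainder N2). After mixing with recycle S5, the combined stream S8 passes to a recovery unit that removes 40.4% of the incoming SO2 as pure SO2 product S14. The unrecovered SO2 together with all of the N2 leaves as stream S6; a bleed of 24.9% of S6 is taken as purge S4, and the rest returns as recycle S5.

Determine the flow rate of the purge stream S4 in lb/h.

N2 enters only via S3 and leaves only via the purge: 251×0.212 = 0.249×(N2 in S6), and the recovery unit passes all N2, so N2 in S8 = N2 in S6 = 213.7 lb/h.
SO2 in S8: m_A = 251×0.788 + (1−0.249)·(1−0.404)·m_A, so m_A = 197.79/0.5524 = 358.05 lb/h.
S6 = (1−0.404)×358.05 + 213.7 = 427.1 lb/h.
Purge S4 = 0.249×427.1 = 106.35 lb/h.

106.3 lb/h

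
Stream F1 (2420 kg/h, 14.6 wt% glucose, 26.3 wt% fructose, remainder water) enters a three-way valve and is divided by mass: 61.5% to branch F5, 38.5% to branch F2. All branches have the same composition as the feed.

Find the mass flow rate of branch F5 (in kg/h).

Branch F5 flow = 0.615×2420 = 1488.3 kg/h.

1488 kg/h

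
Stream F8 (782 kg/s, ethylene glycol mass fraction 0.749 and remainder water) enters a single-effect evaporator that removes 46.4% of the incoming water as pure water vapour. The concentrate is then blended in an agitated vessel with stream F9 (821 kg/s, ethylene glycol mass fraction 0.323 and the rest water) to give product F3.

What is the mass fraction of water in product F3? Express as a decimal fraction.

0.437

Vapour removed = 0.464×0.251×782 = 91.075 kg/s; concentrate = 690.93 kg/s.
water reaching the mixer = 105.21 (from concentrate) + 821×0.677 = 661.02 kg/s.
Product flow = 690.93 + 821 = 1511.9 kg/s; water fraction = 0.437.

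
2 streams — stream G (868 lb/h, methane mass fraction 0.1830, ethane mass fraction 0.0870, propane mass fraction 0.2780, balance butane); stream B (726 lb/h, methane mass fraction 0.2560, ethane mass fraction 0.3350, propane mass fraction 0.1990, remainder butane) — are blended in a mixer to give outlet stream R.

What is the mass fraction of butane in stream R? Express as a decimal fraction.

0.3418

Total flow out = 868 + 726 = 1594 lb/h.
butane in = 868×0.452 + 726×0.210 = 544.8 lb/h.
butane mass fraction in R = 544.8/1594 = 0.3418.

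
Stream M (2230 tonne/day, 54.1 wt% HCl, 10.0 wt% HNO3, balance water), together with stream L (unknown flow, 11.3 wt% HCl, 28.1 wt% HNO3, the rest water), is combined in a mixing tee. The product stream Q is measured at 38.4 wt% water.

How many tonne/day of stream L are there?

251.1 tonne/day

Let L be the unknown flow. Total out = 2230 + L.
water balance: 800.57 + 0.606·L = 0.384·(2230 + L)
(0.606 − 0.384)·L = 0.384×2230 − 800.57 = 55.75
L = 55.75 / 0.222 = 251.13 tonne/day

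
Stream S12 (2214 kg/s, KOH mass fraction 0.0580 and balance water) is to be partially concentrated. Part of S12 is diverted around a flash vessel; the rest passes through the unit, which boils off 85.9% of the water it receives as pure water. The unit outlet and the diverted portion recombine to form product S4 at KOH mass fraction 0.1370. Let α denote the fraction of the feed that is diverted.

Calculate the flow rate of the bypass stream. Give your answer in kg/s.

All 2214×0.058 = 128.41 kg/s of KOH reaches S4, so S4 = 128.41/0.137 = 937.31 kg/s and vapour = 1276.7 kg/s.
The evaporator receives (1−α)·2214 of feed at 0.942 water and removes 0.859 of that water:
0.859×0.942×(1−α)×2214 = 1276.7
(1−α) = 1276.7/1791.5 = 0.7126;  α = 0.2874.
Bypass flow = 0.2874×2214 = 636.24 kg/s.

636.2 kg/s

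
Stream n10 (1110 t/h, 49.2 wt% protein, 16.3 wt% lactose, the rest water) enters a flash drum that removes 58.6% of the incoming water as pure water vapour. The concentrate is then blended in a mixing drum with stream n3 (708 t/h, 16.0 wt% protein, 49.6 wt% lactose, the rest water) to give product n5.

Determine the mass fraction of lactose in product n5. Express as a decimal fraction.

0.3339

Vapour removed = 0.586×0.345×1110 = 224.41 t/h; concentrate = 885.59 t/h.
lactose reaching the mixer = 180.93 (from concentrate) + 708×0.496 = 532.1 t/h.
Product flow = 885.59 + 708 = 1593.6 t/h; lactose fraction = 0.3339.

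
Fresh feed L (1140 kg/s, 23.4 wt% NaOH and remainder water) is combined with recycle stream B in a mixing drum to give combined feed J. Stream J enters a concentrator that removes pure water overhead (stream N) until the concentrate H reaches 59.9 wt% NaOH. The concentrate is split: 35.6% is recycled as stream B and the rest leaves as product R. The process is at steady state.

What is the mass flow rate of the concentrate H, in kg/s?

Overall NaOH balance (none leaves overhead): NaOH in fresh feed = NaOH in product, i.e. 1140×0.234 = (1−0.356)·H·0.599.
H = 266.76/(0.599×0.644) = 691.53 kg/s.

691.5 kg/s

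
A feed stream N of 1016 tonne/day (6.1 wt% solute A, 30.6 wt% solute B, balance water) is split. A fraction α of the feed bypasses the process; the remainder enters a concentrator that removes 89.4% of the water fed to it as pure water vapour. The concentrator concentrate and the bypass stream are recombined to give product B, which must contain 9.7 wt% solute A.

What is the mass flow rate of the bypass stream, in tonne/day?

All 1016×0.061 = 61.976 tonne/day of solute A reaches B, so B = 61.976/0.097 = 638.93 tonne/day and vapour = 377.07 tonne/day.
The evaporator receives (1−α)·1016 of feed at 0.633 water and removes 0.894 of that water:
0.894×0.633×(1−α)×1016 = 377.07
(1−α) = 377.07/574.96 = 0.6558;  α = 0.3442.
Bypass flow = 0.3442×1016 = 349.68 tonne/day.

349.7 tonne/day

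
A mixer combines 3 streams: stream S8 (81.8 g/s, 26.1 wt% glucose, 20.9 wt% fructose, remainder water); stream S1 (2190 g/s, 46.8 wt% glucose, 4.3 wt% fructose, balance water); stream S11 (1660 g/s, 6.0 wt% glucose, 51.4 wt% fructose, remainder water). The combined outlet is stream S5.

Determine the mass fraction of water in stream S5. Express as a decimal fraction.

Total flow out = 81.8 + 2190 + 1660 = 3931.8 g/s.
water in = 81.8×0.530 + 2190×0.489 + 1660×0.426 = 1821.4 g/s.
water mass fraction in S5 = 1821.4/3931.8 = 0.463.

0.463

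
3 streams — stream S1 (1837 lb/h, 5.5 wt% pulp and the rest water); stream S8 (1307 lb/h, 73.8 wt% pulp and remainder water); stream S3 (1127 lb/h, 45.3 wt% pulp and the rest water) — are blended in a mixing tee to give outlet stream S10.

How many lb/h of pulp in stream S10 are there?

1576 lb/h

pulp out = pulp in = 1837×0.055 + 1307×0.738 + 1127×0.453 = 1576.1 lb/h.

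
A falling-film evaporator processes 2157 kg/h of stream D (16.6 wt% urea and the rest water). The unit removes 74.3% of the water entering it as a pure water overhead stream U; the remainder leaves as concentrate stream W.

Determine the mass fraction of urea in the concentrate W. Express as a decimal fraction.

urea is not removed: 2157×0.166 = 358.06 kg/h of urea enters W.
water entering = 2157×0.834 = 1798.9 kg/h; overhead removed = 0.743×1798.9 = 1336.6 kg/h.
Concentrate = 2157 − 1336.6 = 820.39 kg/h.
Mass fraction = 358.06/820.39 = 0.436.

0.436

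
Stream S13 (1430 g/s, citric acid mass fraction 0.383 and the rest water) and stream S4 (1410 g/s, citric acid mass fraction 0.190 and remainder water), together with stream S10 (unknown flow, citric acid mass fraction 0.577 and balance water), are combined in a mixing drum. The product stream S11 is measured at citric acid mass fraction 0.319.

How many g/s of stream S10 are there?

350.3 g/s

Let S10 be the unknown flow. Total out = 2840 + S10.
citric acid balance: 815.59 + 0.577·S10 = 0.319·(2840 + S10)
(0.577 − 0.319)·S10 = 0.319×2840 − 815.59 = 90.37
S10 = 90.37 / 0.258 = 350.27 g/s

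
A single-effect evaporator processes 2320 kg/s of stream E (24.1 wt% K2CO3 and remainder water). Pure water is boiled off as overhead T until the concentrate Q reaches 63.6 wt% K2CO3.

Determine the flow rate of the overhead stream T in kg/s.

K2CO3 is conserved: 2320×0.241 = 559.12 kg/s all reports to the concentrate.
Concentrate = 559.12/(target fraction) = 879.12 kg/s.
Overhead = 2320 − 879.12 = 1440.9 kg/s.

1441 kg/s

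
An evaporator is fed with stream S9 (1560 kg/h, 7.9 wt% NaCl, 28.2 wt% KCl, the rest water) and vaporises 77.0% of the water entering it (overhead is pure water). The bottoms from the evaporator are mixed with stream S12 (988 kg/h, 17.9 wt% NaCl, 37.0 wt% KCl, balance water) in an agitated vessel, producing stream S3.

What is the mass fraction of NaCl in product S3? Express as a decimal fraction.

Vapour removed = 0.770×0.639×1560 = 767.57 kg/h; concentrate = 792.43 kg/h.
NaCl reaching the mixer = 123.24 (from concentrate) + 988×0.179 = 300.09 kg/h.
Product flow = 792.43 + 988 = 1780.4 kg/h; NaCl fraction = 0.1685.

0.1685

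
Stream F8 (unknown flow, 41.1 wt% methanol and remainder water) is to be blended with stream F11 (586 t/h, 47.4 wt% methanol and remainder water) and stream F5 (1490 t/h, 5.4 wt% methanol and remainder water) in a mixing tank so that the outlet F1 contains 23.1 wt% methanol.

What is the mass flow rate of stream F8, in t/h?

Let F8 be the unknown flow. Total out = 2076 + F8.
methanol balance: 358.22 + 0.411·F8 = 0.231·(2076 + F8)
(0.411 − 0.231)·F8 = 0.231×2076 − 358.22 = 121.33
F8 = 121.33 / 0.180 = 674.07 t/h

674.1 t/h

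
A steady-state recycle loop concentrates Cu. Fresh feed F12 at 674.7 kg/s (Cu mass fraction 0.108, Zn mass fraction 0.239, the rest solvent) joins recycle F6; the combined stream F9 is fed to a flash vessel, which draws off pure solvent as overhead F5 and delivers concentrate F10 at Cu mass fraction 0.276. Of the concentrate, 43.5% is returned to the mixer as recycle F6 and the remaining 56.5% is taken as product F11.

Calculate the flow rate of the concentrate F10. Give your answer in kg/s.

467.3 kg/s

Overall Cu balance (none leaves overhead): Cu in fresh feed = Cu in product, i.e. 674.7×0.108 = (1−0.435)·F10·0.276.
F10 = 72.868/(0.276×0.565) = 467.28 kg/s.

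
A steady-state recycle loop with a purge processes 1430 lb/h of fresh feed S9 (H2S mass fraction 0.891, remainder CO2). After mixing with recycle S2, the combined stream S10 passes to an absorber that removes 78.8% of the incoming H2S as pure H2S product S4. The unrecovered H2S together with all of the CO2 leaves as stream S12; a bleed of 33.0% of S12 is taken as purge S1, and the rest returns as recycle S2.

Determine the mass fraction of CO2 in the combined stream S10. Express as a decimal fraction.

CO2 enters only via S9 and leaves only via the purge: 1430×0.109 = 0.330×(CO2 in S12), and the absorber passes all CO2, so CO2 in S10 = CO2 in S12 = 472.33 lb/h.
H2S in S10: m_A = 1430×0.891 + (1−0.330)·(1−0.788)·m_A, so m_A = 1274.1/0.8580 = 1485.1 lb/h.
S10 = 1485.1 + 472.33 = 1957.4 lb/h.
CO2 fraction in S10 = 472.33/1957.4 = 0.241.

0.241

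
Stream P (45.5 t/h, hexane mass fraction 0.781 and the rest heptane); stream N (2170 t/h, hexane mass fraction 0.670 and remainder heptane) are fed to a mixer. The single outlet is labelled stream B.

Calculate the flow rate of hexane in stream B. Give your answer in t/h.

hexane out = hexane in = 45.5×0.781 + 2170×0.670 = 1489.4 t/h.

1489 t/h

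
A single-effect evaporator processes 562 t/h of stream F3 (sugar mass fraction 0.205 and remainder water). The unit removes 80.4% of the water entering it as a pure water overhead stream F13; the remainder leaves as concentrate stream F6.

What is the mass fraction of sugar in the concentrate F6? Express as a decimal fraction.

0.568

sugar is not removed: 562×0.205 = 115.21 t/h of sugar enters F6.
water entering = 562×0.795 = 446.79 t/h; overhead removed = 0.804×446.79 = 359.22 t/h.
Concentrate = 562 − 359.22 = 202.78 t/h.
Mass fraction = 115.21/202.78 = 0.568.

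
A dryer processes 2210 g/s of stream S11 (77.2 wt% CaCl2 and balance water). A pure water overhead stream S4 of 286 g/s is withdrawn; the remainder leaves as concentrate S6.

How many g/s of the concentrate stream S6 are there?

Concentrate = 2210 − 286 = 1924 g/s.

1924 g/s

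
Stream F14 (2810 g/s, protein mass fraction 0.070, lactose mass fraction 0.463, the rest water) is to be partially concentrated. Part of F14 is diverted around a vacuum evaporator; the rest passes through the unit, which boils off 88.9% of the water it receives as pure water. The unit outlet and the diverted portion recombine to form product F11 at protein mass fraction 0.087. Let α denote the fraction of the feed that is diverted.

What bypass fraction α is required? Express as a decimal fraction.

All 2810×0.070 = 196.7 g/s of protein reaches F11, so F11 = 196.7/0.087 = 2260.9 g/s and vapour = 549.08 g/s.
The evaporator receives (1−α)·2810 of feed at 0.467 water and removes 0.889 of that water:
0.889×0.467×(1−α)×2810 = 549.08
(1−α) = 549.08/1166.6 = 0.4707;  α = 0.5293.

0.529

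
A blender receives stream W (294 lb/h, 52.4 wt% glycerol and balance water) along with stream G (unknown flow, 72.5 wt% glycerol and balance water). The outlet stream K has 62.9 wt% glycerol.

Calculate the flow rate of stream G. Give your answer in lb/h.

321.6 lb/h

Let G be the unknown flow. Total out = 294 + G.
glycerol balance: 154.06 + 0.725·G = 0.629·(294 + G)
(0.725 − 0.629)·G = 0.629×294 − 154.06 = 30.87
G = 30.87 / 0.096 = 321.56 lb/h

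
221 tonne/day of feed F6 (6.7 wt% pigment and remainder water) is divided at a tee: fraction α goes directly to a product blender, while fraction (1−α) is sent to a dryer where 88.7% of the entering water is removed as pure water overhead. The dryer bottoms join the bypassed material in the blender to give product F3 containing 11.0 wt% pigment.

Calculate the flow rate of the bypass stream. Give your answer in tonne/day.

116.6 tonne/day

All 221×0.067 = 14.807 tonne/day of pigment reaches F3, so F3 = 14.807/0.110 = 134.61 tonne/day and vapour = 86.391 tonne/day.
The evaporator receives (1−α)·221 of feed at 0.933 water and removes 0.887 of that water:
0.887×0.933×(1−α)×221 = 86.391
(1−α) = 86.391/182.89 = 0.4724;  α = 0.5276.
Bypass flow = 0.5276×221 = 116.61 tonne/day.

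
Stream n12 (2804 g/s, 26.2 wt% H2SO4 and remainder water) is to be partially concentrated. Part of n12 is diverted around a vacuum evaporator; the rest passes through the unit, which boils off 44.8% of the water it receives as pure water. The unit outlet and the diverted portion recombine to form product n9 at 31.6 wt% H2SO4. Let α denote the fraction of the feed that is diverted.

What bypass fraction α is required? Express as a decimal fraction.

0.483

All 2804×0.262 = 734.65 g/s of H2SO4 reaches n9, so n9 = 734.65/0.316 = 2324.8 g/s and vapour = 479.16 g/s.
The evaporator receives (1−α)·2804 of feed at 0.738 water and removes 0.448 of that water:
0.448×0.738×(1−α)×2804 = 479.16
(1−α) = 479.16/927.07 = 0.5169;  α = 0.4831.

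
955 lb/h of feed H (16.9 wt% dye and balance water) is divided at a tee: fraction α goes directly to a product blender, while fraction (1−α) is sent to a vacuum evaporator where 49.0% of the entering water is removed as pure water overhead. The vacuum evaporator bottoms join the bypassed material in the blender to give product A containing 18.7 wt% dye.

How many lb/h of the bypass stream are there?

All 955×0.169 = 161.4 lb/h of dye reaches A, so A = 161.4/0.187 = 863.07 lb/h and vapour = 91.925 lb/h.
The evaporator receives (1−α)·955 of feed at 0.831 water and removes 0.490 of that water:
0.490×0.831×(1−α)×955 = 91.925
(1−α) = 91.925/388.87 = 0.2364;  α = 0.7636.
Bypass flow = 0.7636×955 = 729.25 lb/h.

729.2 lb/h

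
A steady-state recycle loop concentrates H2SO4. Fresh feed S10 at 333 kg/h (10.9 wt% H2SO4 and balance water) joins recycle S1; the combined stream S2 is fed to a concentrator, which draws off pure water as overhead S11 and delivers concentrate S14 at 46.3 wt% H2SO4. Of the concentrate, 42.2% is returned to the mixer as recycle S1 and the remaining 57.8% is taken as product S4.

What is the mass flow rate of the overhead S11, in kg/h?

254.6 kg/h

Overall H2SO4 balance (none leaves overhead): H2SO4 in fresh feed = H2SO4 in product, i.e. 333×0.109 = (1−0.422)·S14·0.463.
S14 = 36.297/(0.463×0.578) = 135.63 kg/h.
Recycle S1 = 0.422×135.63 = 57.237 kg/h.
Combined feed S2 = 333 + 57.237 = 390.24 kg/h.
Overhead S11 = S2 − S14 = 390.24 − 135.63 = 254.6 kg/h.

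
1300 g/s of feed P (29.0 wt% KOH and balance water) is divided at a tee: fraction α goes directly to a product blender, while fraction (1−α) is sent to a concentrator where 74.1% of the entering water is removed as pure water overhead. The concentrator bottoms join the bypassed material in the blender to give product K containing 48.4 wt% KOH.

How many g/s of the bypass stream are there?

309.6 g/s

All 1300×0.290 = 377 g/s of KOH reaches K, so K = 377/0.484 = 778.93 g/s and vapour = 521.07 g/s.
The evaporator receives (1−α)·1300 of feed at 0.710 water and removes 0.741 of that water:
0.741×0.710×(1−α)×1300 = 521.07
(1−α) = 521.07/683.94 = 0.7619;  α = 0.2381.
Bypass flow = 0.2381×1300 = 309.57 g/s.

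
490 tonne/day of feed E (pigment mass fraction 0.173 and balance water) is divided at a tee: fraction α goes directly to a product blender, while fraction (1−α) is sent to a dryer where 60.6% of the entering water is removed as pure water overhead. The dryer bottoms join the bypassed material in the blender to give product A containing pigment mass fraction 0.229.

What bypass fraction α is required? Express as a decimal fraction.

All 490×0.173 = 84.77 tonne/day of pigment reaches A, so A = 84.77/0.229 = 370.17 tonne/day and vapour = 119.83 tonne/day.
The evaporator receives (1−α)·490 of feed at 0.827 water and removes 0.606 of that water:
0.606×0.827×(1−α)×490 = 119.83
(1−α) = 119.83/245.57 = 0.4879;  α = 0.5121.

0.512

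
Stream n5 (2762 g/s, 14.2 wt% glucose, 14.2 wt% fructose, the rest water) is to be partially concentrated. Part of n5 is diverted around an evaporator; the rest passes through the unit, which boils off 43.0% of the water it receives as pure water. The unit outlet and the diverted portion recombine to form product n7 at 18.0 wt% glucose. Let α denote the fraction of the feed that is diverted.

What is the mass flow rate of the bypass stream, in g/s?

All 2762×0.142 = 392.2 g/s of glucose reaches n7, so n7 = 392.2/0.180 = 2178.9 g/s and vapour = 583.09 g/s.
The evaporator receives (1−α)·2762 of feed at 0.716 water and removes 0.430 of that water:
0.430×0.716×(1−α)×2762 = 583.09
(1−α) = 583.09/850.36 = 0.6857;  α = 0.3143.
Bypass flow = 0.3143×2762 = 868.12 g/s.

868.1 g/s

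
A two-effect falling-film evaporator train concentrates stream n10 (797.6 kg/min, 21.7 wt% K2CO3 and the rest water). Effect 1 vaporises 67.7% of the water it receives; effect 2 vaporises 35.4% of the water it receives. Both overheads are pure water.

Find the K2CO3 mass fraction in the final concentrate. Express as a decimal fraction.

0.570

water in feed = 797.6×0.783 = 624.52 kg/min.
After stage 1: water left = (1−0.677)×624.52 = 201.72; stream total = 374.8 kg/min.
After stage 2: water left = (1−0.354)×201.72 = 130.31; final concentrate = 303.39 kg/min.
K2CO3 fraction = 173.08/303.39 = 0.570.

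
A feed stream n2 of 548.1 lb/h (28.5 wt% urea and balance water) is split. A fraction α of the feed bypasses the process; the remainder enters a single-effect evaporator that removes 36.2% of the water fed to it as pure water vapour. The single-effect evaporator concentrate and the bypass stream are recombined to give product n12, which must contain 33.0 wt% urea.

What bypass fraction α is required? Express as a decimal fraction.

0.473

All 548.1×0.285 = 156.21 lb/h of urea reaches n12, so n12 = 156.21/0.330 = 473.36 lb/h and vapour = 74.741 lb/h.
The evaporator receives (1−α)·548.1 of feed at 0.715 water and removes 0.362 of that water:
0.362×0.715×(1−α)×548.1 = 74.741
(1−α) = 74.741/141.86 = 0.5268;  α = 0.4732.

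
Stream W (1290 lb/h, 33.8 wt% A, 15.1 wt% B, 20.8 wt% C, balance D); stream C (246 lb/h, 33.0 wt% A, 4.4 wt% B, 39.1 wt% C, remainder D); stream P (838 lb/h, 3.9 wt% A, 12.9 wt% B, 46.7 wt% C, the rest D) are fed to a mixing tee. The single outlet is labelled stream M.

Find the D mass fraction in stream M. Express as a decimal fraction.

Total flow out = 1290 + 246 + 838 = 2374 lb/h.
D in = 1290×0.303 + 246×0.235 + 838×0.365 = 754.55 lb/h.
D mass fraction in M = 754.55/2374 = 0.3178.

0.3178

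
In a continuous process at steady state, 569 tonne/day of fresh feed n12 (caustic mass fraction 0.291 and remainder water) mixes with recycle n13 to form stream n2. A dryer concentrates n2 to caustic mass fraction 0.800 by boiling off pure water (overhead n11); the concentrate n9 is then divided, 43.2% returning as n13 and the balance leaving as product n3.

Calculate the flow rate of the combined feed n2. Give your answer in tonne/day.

726.4 tonne/day

Overall caustic balance (none leaves overhead): caustic in fresh feed = caustic in product, i.e. 569×0.291 = (1−0.432)·n9·0.800.
n9 = 165.58/(0.800×0.568) = 364.39 tonne/day.
Recycle n13 = 0.432×364.39 = 157.42 tonne/day.
Combined feed n2 = 569 + 157.42 = 726.42 tonne/day.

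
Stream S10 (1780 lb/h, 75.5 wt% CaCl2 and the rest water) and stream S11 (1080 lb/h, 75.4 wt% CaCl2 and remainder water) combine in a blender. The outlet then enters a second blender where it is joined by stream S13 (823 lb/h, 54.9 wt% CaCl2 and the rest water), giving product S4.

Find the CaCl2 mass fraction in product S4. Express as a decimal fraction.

Overall, product flow = 3683 lb/h.
CaCl2 in = 1780×0.755 + 1080×0.754 + 823×0.549 = 2610 lb/h.
CaCl2 fraction in S4 = 0.7087.

0.7087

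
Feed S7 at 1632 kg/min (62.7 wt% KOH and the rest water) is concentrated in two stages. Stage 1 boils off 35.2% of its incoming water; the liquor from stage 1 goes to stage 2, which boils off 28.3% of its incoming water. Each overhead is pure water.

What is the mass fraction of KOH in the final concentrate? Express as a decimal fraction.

0.783

water in feed = 1632×0.373 = 608.74 kg/min.
After stage 1: water left = (1−0.352)×608.74 = 394.46; stream total = 1417.7 kg/min.
After stage 2: water left = (1−0.283)×394.46 = 282.83; final concentrate = 1306.1 kg/min.
KOH fraction = 1023.3/1306.1 = 0.783.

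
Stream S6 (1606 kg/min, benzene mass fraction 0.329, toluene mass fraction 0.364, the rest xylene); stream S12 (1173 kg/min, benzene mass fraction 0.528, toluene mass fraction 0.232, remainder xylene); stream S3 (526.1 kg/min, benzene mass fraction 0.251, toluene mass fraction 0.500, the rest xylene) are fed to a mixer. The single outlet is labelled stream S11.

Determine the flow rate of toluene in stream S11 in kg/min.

1120 kg/min

toluene out = toluene in = 1606×0.364 + 1173×0.232 + 526.1×0.500 = 1119.8 kg/min.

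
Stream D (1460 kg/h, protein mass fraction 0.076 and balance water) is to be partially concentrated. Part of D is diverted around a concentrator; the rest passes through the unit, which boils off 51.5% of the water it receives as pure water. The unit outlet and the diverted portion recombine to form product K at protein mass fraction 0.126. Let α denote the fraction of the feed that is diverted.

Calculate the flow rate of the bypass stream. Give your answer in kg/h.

All 1460×0.076 = 110.96 kg/h of protein reaches K, so K = 110.96/0.126 = 880.63 kg/h and vapour = 579.37 kg/h.
The evaporator receives (1−α)·1460 of feed at 0.924 water and removes 0.515 of that water:
0.515×0.924×(1−α)×1460 = 579.37
(1−α) = 579.37/694.76 = 0.8339;  α = 0.1661.
Bypass flow = 0.1661×1460 = 242.49 kg/h.

242.5 kg/h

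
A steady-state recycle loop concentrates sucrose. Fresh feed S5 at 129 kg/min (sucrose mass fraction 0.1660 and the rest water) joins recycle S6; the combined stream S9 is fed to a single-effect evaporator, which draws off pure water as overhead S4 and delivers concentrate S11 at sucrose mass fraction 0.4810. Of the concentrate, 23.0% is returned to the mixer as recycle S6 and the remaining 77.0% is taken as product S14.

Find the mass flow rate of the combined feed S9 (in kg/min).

142.3 kg/min

Overall sucrose balance (none leaves overhead): sucrose in fresh feed = sucrose in product, i.e. 129×0.166 = (1−0.230)·S11·0.481.
S11 = 21.414/(0.481×0.770) = 57.818 kg/min.
Recycle S6 = 0.230×57.818 = 13.298 kg/min.
Combined feed S9 = 129 + 13.298 = 142.3 kg/min.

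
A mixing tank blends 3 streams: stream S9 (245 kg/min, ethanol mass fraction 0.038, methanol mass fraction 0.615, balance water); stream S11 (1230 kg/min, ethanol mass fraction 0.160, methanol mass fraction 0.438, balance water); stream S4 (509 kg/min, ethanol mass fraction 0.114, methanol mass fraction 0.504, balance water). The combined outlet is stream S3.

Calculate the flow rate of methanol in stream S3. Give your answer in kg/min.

methanol out = methanol in = 245×0.615 + 1230×0.438 + 509×0.504 = 945.95 kg/min.

946 kg/min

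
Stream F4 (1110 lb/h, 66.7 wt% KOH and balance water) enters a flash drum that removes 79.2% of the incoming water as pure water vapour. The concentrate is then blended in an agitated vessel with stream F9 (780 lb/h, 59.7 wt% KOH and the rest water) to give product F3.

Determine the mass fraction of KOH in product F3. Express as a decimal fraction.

Vapour removed = 0.792×0.333×1110 = 292.75 lb/h; concentrate = 817.25 lb/h.
KOH reaching the mixer = 740.37 (from concentrate) + 780×0.597 = 1206 lb/h.
Product flow = 817.25 + 780 = 1597.3 lb/h; KOH fraction = 0.755.

0.755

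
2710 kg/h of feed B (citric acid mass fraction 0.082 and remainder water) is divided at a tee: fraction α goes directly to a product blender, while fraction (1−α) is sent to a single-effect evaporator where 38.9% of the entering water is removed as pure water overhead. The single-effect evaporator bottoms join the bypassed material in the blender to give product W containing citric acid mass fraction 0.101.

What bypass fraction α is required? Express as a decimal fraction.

0.473

All 2710×0.082 = 222.22 kg/h of citric acid reaches W, so W = 222.22/0.101 = 2200.2 kg/h and vapour = 509.8 kg/h.
The evaporator receives (1−α)·2710 of feed at 0.918 water and removes 0.389 of that water:
0.389×0.918×(1−α)×2710 = 509.8
(1−α) = 509.8/967.75 = 0.5268;  α = 0.4732.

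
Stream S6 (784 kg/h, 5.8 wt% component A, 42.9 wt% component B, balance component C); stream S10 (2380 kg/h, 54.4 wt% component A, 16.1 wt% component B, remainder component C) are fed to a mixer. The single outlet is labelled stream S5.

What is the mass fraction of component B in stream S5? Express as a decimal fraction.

0.227

Total flow out = 784 + 2380 = 3164 kg/h.
component B in = 784×0.429 + 2380×0.161 = 719.52 kg/h.
component B mass fraction in S5 = 719.52/3164 = 0.227.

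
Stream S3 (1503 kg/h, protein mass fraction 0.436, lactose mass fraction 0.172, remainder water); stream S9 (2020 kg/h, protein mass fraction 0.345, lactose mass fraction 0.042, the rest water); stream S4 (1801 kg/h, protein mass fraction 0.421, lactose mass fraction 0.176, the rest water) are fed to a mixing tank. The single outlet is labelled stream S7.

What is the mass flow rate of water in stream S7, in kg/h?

water out = water in = 1503×0.392 + 2020×0.613 + 1801×0.403 = 2553.2 kg/h.

2553 kg/h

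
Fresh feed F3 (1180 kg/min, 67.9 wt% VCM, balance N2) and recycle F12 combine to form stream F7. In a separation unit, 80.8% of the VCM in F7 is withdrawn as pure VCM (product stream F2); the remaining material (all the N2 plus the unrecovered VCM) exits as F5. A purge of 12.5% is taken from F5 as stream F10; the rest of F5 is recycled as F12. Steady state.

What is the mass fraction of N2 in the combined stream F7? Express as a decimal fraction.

0.759

N2 enters only via F3 and leaves only via the purge: 1180×0.321 = 0.125×(N2 in F5), and the separation unit passes all N2, so N2 in F7 = N2 in F5 = 3030.2 kg/min.
VCM in F7: m_A = 1180×0.679 + (1−0.125)·(1−0.808)·m_A, so m_A = 801.22/0.8320 = 963 kg/min.
F7 = 963 + 3030.2 = 3993.2 kg/min.
N2 fraction in F7 = 3030.2/3993.2 = 0.759.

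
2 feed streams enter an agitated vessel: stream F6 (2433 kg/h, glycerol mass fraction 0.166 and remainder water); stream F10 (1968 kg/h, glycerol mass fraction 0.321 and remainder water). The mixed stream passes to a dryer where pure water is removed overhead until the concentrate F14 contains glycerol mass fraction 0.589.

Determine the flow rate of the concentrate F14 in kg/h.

1758 kg/h

glycerol entering = 2433×0.166 + 1968×0.321 = 1035.6 kg/h.
All glycerol reports to F14, so F14 = 1035.6/0.589 = 1758.2 kg/h.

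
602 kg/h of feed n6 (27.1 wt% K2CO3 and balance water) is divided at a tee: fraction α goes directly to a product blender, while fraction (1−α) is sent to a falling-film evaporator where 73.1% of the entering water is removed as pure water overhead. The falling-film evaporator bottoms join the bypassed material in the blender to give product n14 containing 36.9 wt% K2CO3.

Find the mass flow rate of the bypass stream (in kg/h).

302 kg/h

All 602×0.271 = 163.14 kg/h of K2CO3 reaches n14, so n14 = 163.14/0.369 = 442.12 kg/h and vapour = 159.88 kg/h.
The evaporator receives (1−α)·602 of feed at 0.729 water and removes 0.731 of that water:
0.731×0.729×(1−α)×602 = 159.88
(1−α) = 159.88/320.81 = 0.4984;  α = 0.5016.
Bypass flow = 0.5016×602 = 301.98 kg/h.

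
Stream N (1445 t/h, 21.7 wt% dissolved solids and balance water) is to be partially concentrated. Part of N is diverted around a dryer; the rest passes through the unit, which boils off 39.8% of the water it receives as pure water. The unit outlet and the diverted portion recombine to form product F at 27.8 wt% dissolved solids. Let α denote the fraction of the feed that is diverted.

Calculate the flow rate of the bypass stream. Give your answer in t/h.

427.6 t/h

All 1445×0.217 = 313.56 t/h of dissolved solids reaches F, so F = 313.56/0.278 = 1127.9 t/h and vapour = 317.07 t/h.
The evaporator receives (1−α)·1445 of feed at 0.783 water and removes 0.398 of that water:
0.398×0.783×(1−α)×1445 = 317.07
(1−α) = 317.07/450.31 = 0.7041;  α = 0.2959.
Bypass flow = 0.2959×1445 = 427.56 t/h.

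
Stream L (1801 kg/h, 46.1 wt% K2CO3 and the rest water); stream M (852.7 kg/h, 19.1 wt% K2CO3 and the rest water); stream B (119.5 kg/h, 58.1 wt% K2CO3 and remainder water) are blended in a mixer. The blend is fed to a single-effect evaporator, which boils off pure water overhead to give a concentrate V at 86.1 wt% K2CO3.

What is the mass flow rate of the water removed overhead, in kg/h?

1539 kg/h

K2CO3 entering = 1801×0.461 + 852.7×0.191 + 119.5×0.581 = 1062.6 kg/h.
All K2CO3 reports to V, so V = 1062.6/0.861 = 1234.1 kg/h.
Total feed = 2773.2 kg/h; overhead = 2773.2 − 1234.1 = 1539.1 kg/h.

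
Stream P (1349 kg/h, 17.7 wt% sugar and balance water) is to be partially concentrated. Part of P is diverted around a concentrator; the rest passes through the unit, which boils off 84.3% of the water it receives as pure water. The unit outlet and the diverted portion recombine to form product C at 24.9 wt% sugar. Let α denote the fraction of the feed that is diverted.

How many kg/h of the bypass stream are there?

All 1349×0.177 = 238.77 kg/h of sugar reaches C, so C = 238.77/0.249 = 958.93 kg/h and vapour = 390.07 kg/h.
The evaporator receives (1−α)·1349 of feed at 0.823 water and removes 0.843 of that water:
0.843×0.823×(1−α)×1349 = 390.07
(1−α) = 390.07/935.92 = 0.4168;  α = 0.5832.
Bypass flow = 0.5832×1349 = 786.77 kg/h.

786.8 kg/h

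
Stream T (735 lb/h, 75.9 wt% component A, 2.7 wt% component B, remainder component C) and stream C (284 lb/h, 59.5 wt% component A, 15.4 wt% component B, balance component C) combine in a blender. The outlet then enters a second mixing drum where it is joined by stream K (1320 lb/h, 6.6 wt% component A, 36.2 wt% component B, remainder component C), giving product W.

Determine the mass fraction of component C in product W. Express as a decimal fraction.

Overall, product flow = 2339 lb/h.
component C in = 735×0.214 + 284×0.251 + 1320×0.572 = 983.61 lb/h.
component C fraction in W = 0.4205.

0.4205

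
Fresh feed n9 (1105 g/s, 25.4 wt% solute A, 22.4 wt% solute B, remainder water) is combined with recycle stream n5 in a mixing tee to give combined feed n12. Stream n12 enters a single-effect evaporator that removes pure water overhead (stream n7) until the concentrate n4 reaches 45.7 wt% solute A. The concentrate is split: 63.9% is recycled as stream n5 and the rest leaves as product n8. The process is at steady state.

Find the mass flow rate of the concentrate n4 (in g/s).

Overall solute A balance (none leaves overhead): solute A in fresh feed = solute A in product, i.e. 1105×0.254 = (1−0.639)·n4·0.457.
n4 = 280.67/(0.457×0.361) = 1701.3 g/s.

1701 g/s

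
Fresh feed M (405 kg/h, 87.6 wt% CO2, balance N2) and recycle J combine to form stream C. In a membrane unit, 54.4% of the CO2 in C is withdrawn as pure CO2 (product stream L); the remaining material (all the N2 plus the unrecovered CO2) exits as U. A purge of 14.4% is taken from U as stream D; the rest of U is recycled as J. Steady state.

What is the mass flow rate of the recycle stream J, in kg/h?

N2 enters only via M and leaves only via the purge: 405×0.124 = 0.144×(N2 in U), and the membrane unit passes all N2, so N2 in C = N2 in U = 348.75 kg/h.
CO2 in C: m_A = 405×0.876 + (1−0.144)·(1−0.544)·m_A, so m_A = 354.78/0.6097 = 581.93 kg/h.
U = (1−0.544)×581.93 + 348.75 = 614.11 kg/h.
Recycle J = (1−0.144)×614.11 = 525.68 kg/h.

525.7 kg/h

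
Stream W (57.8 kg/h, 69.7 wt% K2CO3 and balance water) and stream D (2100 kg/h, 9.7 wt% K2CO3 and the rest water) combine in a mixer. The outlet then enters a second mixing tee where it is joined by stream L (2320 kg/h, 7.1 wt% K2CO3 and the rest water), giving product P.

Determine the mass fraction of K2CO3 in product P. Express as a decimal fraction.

Overall, product flow = 4477.8 kg/h.
K2CO3 in = 57.8×0.697 + 2100×0.097 + 2320×0.071 = 408.71 kg/h.
K2CO3 fraction in P = 0.091.

0.091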